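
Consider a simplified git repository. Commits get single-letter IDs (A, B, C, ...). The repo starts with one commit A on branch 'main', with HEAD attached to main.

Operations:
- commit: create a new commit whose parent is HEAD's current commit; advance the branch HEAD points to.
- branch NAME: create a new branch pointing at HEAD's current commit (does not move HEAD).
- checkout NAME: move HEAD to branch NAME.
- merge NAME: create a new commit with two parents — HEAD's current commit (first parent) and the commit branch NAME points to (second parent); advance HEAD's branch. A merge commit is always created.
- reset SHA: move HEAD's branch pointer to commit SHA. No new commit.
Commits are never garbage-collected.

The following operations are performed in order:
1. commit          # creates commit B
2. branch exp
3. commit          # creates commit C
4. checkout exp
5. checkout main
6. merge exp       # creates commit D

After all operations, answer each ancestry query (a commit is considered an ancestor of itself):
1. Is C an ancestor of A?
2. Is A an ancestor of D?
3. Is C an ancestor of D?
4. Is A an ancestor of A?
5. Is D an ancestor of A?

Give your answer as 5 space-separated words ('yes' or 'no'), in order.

Answer: no yes yes yes no

Derivation:
After op 1 (commit): HEAD=main@B [main=B]
After op 2 (branch): HEAD=main@B [exp=B main=B]
After op 3 (commit): HEAD=main@C [exp=B main=C]
After op 4 (checkout): HEAD=exp@B [exp=B main=C]
After op 5 (checkout): HEAD=main@C [exp=B main=C]
After op 6 (merge): HEAD=main@D [exp=B main=D]
ancestors(A) = {A}; C in? no
ancestors(D) = {A,B,C,D}; A in? yes
ancestors(D) = {A,B,C,D}; C in? yes
ancestors(A) = {A}; A in? yes
ancestors(A) = {A}; D in? no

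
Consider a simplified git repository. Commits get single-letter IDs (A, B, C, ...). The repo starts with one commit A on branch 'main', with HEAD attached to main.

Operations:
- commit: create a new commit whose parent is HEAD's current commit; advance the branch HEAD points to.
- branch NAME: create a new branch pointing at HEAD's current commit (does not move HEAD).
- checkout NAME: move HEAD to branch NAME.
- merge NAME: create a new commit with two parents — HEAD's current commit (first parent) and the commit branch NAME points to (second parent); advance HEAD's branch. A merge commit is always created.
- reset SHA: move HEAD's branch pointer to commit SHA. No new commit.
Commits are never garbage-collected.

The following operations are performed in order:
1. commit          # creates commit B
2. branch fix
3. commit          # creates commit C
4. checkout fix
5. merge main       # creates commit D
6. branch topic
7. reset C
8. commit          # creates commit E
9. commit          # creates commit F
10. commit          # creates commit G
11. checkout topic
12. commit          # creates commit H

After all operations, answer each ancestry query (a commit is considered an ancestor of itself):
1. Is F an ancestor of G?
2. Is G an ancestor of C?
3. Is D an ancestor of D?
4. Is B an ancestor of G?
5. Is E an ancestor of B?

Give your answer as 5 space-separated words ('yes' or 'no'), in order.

Answer: yes no yes yes no

Derivation:
After op 1 (commit): HEAD=main@B [main=B]
After op 2 (branch): HEAD=main@B [fix=B main=B]
After op 3 (commit): HEAD=main@C [fix=B main=C]
After op 4 (checkout): HEAD=fix@B [fix=B main=C]
After op 5 (merge): HEAD=fix@D [fix=D main=C]
After op 6 (branch): HEAD=fix@D [fix=D main=C topic=D]
After op 7 (reset): HEAD=fix@C [fix=C main=C topic=D]
After op 8 (commit): HEAD=fix@E [fix=E main=C topic=D]
After op 9 (commit): HEAD=fix@F [fix=F main=C topic=D]
After op 10 (commit): HEAD=fix@G [fix=G main=C topic=D]
After op 11 (checkout): HEAD=topic@D [fix=G main=C topic=D]
After op 12 (commit): HEAD=topic@H [fix=G main=C topic=H]
ancestors(G) = {A,B,C,E,F,G}; F in? yes
ancestors(C) = {A,B,C}; G in? no
ancestors(D) = {A,B,C,D}; D in? yes
ancestors(G) = {A,B,C,E,F,G}; B in? yes
ancestors(B) = {A,B}; E in? no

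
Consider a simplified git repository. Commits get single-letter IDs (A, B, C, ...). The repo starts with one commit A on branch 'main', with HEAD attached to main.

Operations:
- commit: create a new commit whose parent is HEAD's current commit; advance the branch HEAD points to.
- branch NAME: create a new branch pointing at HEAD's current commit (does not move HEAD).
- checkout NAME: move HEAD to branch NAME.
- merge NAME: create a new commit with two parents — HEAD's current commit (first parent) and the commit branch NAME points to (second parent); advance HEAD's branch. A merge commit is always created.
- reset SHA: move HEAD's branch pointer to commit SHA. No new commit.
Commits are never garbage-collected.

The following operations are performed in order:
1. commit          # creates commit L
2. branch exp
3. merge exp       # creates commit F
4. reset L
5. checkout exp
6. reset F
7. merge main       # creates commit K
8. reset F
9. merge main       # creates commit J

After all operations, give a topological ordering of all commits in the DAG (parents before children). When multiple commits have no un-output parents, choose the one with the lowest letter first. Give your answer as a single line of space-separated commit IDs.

Answer: A L F J K

Derivation:
After op 1 (commit): HEAD=main@L [main=L]
After op 2 (branch): HEAD=main@L [exp=L main=L]
After op 3 (merge): HEAD=main@F [exp=L main=F]
After op 4 (reset): HEAD=main@L [exp=L main=L]
After op 5 (checkout): HEAD=exp@L [exp=L main=L]
After op 6 (reset): HEAD=exp@F [exp=F main=L]
After op 7 (merge): HEAD=exp@K [exp=K main=L]
After op 8 (reset): HEAD=exp@F [exp=F main=L]
After op 9 (merge): HEAD=exp@J [exp=J main=L]
commit A: parents=[]
commit F: parents=['L', 'L']
commit J: parents=['F', 'L']
commit K: parents=['F', 'L']
commit L: parents=['A']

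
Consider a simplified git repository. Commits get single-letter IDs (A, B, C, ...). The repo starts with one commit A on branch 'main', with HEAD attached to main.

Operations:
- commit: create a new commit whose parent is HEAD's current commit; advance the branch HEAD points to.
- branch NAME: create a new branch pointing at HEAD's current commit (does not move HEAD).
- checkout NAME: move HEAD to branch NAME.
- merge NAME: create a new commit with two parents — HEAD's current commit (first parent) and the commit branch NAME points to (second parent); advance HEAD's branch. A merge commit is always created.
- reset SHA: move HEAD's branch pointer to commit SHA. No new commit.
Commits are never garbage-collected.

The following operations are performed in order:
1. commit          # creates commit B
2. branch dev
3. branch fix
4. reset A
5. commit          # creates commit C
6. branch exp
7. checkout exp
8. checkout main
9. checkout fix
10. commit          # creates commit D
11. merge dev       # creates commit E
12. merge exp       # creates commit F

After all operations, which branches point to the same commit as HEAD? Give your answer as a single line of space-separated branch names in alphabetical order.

Answer: fix

Derivation:
After op 1 (commit): HEAD=main@B [main=B]
After op 2 (branch): HEAD=main@B [dev=B main=B]
After op 3 (branch): HEAD=main@B [dev=B fix=B main=B]
After op 4 (reset): HEAD=main@A [dev=B fix=B main=A]
After op 5 (commit): HEAD=main@C [dev=B fix=B main=C]
After op 6 (branch): HEAD=main@C [dev=B exp=C fix=B main=C]
After op 7 (checkout): HEAD=exp@C [dev=B exp=C fix=B main=C]
After op 8 (checkout): HEAD=main@C [dev=B exp=C fix=B main=C]
After op 9 (checkout): HEAD=fix@B [dev=B exp=C fix=B main=C]
After op 10 (commit): HEAD=fix@D [dev=B exp=C fix=D main=C]
After op 11 (merge): HEAD=fix@E [dev=B exp=C fix=E main=C]
After op 12 (merge): HEAD=fix@F [dev=B exp=C fix=F main=C]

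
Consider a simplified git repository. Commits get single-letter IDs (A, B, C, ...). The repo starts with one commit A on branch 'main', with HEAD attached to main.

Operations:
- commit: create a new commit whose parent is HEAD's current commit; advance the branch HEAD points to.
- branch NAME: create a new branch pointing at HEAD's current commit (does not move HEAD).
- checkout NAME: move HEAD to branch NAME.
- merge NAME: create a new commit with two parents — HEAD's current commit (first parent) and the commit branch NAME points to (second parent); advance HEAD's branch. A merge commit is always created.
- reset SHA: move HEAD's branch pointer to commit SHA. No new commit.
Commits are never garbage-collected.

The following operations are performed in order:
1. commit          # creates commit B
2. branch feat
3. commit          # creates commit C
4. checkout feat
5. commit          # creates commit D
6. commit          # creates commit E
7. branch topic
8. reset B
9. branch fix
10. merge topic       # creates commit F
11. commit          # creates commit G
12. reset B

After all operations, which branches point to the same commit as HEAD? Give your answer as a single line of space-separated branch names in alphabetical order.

After op 1 (commit): HEAD=main@B [main=B]
After op 2 (branch): HEAD=main@B [feat=B main=B]
After op 3 (commit): HEAD=main@C [feat=B main=C]
After op 4 (checkout): HEAD=feat@B [feat=B main=C]
After op 5 (commit): HEAD=feat@D [feat=D main=C]
After op 6 (commit): HEAD=feat@E [feat=E main=C]
After op 7 (branch): HEAD=feat@E [feat=E main=C topic=E]
After op 8 (reset): HEAD=feat@B [feat=B main=C topic=E]
After op 9 (branch): HEAD=feat@B [feat=B fix=B main=C topic=E]
After op 10 (merge): HEAD=feat@F [feat=F fix=B main=C topic=E]
After op 11 (commit): HEAD=feat@G [feat=G fix=B main=C topic=E]
After op 12 (reset): HEAD=feat@B [feat=B fix=B main=C topic=E]

Answer: feat fix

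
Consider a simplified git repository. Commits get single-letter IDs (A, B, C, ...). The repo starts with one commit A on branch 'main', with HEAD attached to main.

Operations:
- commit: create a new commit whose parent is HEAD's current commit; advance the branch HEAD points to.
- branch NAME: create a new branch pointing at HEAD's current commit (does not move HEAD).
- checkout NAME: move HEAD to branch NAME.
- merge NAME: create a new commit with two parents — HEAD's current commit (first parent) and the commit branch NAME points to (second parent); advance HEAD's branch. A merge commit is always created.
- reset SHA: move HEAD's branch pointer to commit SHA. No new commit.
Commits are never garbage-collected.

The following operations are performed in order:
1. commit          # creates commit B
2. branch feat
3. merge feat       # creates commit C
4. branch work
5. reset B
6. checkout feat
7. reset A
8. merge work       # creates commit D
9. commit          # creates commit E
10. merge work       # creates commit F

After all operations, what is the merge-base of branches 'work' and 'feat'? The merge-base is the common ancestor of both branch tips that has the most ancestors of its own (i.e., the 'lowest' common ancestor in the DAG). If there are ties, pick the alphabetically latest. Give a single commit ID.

After op 1 (commit): HEAD=main@B [main=B]
After op 2 (branch): HEAD=main@B [feat=B main=B]
After op 3 (merge): HEAD=main@C [feat=B main=C]
After op 4 (branch): HEAD=main@C [feat=B main=C work=C]
After op 5 (reset): HEAD=main@B [feat=B main=B work=C]
After op 6 (checkout): HEAD=feat@B [feat=B main=B work=C]
After op 7 (reset): HEAD=feat@A [feat=A main=B work=C]
After op 8 (merge): HEAD=feat@D [feat=D main=B work=C]
After op 9 (commit): HEAD=feat@E [feat=E main=B work=C]
After op 10 (merge): HEAD=feat@F [feat=F main=B work=C]
ancestors(work=C): ['A', 'B', 'C']
ancestors(feat=F): ['A', 'B', 'C', 'D', 'E', 'F']
common: ['A', 'B', 'C']

Answer: C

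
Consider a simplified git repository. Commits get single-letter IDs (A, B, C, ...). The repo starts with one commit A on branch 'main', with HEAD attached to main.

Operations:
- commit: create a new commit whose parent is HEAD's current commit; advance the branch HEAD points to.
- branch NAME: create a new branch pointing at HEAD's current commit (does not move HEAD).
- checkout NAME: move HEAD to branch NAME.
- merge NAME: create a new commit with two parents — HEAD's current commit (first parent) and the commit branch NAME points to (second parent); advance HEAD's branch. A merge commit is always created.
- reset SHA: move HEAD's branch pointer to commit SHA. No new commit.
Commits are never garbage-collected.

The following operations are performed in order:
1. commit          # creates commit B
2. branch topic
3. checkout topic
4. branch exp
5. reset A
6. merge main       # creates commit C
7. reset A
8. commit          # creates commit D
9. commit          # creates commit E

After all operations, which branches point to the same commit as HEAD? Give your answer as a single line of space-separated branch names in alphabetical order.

Answer: topic

Derivation:
After op 1 (commit): HEAD=main@B [main=B]
After op 2 (branch): HEAD=main@B [main=B topic=B]
After op 3 (checkout): HEAD=topic@B [main=B topic=B]
After op 4 (branch): HEAD=topic@B [exp=B main=B topic=B]
After op 5 (reset): HEAD=topic@A [exp=B main=B topic=A]
After op 6 (merge): HEAD=topic@C [exp=B main=B topic=C]
After op 7 (reset): HEAD=topic@A [exp=B main=B topic=A]
After op 8 (commit): HEAD=topic@D [exp=B main=B topic=D]
After op 9 (commit): HEAD=topic@E [exp=B main=B topic=E]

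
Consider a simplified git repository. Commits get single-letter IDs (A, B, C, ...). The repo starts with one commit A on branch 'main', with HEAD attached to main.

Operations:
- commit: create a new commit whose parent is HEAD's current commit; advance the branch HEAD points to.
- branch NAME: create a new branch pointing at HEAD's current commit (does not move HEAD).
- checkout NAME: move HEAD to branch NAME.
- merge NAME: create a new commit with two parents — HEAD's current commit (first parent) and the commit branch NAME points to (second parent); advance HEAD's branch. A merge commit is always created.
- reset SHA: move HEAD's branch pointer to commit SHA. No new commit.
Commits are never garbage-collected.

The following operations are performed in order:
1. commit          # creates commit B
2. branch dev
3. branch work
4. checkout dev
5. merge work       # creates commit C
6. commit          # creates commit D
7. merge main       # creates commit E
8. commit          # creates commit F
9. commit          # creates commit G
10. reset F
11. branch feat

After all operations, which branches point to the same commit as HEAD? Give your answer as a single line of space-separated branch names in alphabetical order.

Answer: dev feat

Derivation:
After op 1 (commit): HEAD=main@B [main=B]
After op 2 (branch): HEAD=main@B [dev=B main=B]
After op 3 (branch): HEAD=main@B [dev=B main=B work=B]
After op 4 (checkout): HEAD=dev@B [dev=B main=B work=B]
After op 5 (merge): HEAD=dev@C [dev=C main=B work=B]
After op 6 (commit): HEAD=dev@D [dev=D main=B work=B]
After op 7 (merge): HEAD=dev@E [dev=E main=B work=B]
After op 8 (commit): HEAD=dev@F [dev=F main=B work=B]
After op 9 (commit): HEAD=dev@G [dev=G main=B work=B]
After op 10 (reset): HEAD=dev@F [dev=F main=B work=B]
After op 11 (branch): HEAD=dev@F [dev=F feat=F main=B work=B]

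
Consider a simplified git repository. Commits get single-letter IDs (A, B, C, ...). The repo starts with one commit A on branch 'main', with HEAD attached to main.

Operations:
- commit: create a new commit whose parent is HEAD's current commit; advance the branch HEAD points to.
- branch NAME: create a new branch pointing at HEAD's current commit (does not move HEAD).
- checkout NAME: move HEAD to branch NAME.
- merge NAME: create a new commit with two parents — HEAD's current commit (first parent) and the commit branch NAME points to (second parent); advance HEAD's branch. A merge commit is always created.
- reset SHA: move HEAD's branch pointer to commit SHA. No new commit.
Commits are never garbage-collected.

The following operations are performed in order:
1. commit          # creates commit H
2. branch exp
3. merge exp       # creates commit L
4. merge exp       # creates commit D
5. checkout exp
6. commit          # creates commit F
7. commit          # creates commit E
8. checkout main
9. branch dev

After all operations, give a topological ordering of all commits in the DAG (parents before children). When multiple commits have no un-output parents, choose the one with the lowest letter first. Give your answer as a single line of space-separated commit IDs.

After op 1 (commit): HEAD=main@H [main=H]
After op 2 (branch): HEAD=main@H [exp=H main=H]
After op 3 (merge): HEAD=main@L [exp=H main=L]
After op 4 (merge): HEAD=main@D [exp=H main=D]
After op 5 (checkout): HEAD=exp@H [exp=H main=D]
After op 6 (commit): HEAD=exp@F [exp=F main=D]
After op 7 (commit): HEAD=exp@E [exp=E main=D]
After op 8 (checkout): HEAD=main@D [exp=E main=D]
After op 9 (branch): HEAD=main@D [dev=D exp=E main=D]
commit A: parents=[]
commit D: parents=['L', 'H']
commit E: parents=['F']
commit F: parents=['H']
commit H: parents=['A']
commit L: parents=['H', 'H']

Answer: A H F E L D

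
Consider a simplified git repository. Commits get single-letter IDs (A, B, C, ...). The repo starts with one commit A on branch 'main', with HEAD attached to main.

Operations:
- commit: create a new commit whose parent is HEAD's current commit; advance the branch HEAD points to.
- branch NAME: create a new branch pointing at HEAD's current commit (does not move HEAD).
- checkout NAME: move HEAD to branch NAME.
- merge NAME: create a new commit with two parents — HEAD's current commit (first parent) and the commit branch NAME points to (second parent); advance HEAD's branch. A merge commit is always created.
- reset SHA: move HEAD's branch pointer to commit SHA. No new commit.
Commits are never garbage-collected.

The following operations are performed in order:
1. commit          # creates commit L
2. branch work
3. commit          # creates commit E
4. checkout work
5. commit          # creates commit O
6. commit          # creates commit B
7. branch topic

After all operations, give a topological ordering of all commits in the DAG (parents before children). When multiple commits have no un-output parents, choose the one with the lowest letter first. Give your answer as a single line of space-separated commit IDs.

After op 1 (commit): HEAD=main@L [main=L]
After op 2 (branch): HEAD=main@L [main=L work=L]
After op 3 (commit): HEAD=main@E [main=E work=L]
After op 4 (checkout): HEAD=work@L [main=E work=L]
After op 5 (commit): HEAD=work@O [main=E work=O]
After op 6 (commit): HEAD=work@B [main=E work=B]
After op 7 (branch): HEAD=work@B [main=E topic=B work=B]
commit A: parents=[]
commit B: parents=['O']
commit E: parents=['L']
commit L: parents=['A']
commit O: parents=['L']

Answer: A L E O B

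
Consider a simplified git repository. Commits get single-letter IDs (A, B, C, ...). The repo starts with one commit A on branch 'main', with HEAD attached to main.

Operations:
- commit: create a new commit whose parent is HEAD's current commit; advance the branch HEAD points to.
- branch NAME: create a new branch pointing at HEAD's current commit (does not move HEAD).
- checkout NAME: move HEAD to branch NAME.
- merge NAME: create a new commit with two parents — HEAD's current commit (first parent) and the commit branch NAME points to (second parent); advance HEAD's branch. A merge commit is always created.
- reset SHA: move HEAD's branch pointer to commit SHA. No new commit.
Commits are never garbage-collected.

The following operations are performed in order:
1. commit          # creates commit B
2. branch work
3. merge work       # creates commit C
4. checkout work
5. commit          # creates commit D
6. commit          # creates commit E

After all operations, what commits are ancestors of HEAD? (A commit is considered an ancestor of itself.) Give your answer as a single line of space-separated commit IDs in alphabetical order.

After op 1 (commit): HEAD=main@B [main=B]
After op 2 (branch): HEAD=main@B [main=B work=B]
After op 3 (merge): HEAD=main@C [main=C work=B]
After op 4 (checkout): HEAD=work@B [main=C work=B]
After op 5 (commit): HEAD=work@D [main=C work=D]
After op 6 (commit): HEAD=work@E [main=C work=E]

Answer: A B D E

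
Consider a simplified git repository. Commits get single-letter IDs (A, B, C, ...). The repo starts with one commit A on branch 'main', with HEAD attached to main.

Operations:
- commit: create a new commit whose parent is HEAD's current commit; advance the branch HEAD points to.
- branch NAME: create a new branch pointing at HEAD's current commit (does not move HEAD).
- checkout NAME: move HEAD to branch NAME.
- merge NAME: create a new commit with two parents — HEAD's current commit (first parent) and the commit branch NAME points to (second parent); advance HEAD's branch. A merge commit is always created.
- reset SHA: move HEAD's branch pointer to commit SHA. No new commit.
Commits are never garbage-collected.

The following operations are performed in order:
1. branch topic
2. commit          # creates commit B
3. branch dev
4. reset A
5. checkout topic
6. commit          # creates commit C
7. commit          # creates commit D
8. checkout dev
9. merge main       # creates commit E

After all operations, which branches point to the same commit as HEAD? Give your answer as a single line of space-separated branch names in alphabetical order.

After op 1 (branch): HEAD=main@A [main=A topic=A]
After op 2 (commit): HEAD=main@B [main=B topic=A]
After op 3 (branch): HEAD=main@B [dev=B main=B topic=A]
After op 4 (reset): HEAD=main@A [dev=B main=A topic=A]
After op 5 (checkout): HEAD=topic@A [dev=B main=A topic=A]
After op 6 (commit): HEAD=topic@C [dev=B main=A topic=C]
After op 7 (commit): HEAD=topic@D [dev=B main=A topic=D]
After op 8 (checkout): HEAD=dev@B [dev=B main=A topic=D]
After op 9 (merge): HEAD=dev@E [dev=E main=A topic=D]

Answer: dev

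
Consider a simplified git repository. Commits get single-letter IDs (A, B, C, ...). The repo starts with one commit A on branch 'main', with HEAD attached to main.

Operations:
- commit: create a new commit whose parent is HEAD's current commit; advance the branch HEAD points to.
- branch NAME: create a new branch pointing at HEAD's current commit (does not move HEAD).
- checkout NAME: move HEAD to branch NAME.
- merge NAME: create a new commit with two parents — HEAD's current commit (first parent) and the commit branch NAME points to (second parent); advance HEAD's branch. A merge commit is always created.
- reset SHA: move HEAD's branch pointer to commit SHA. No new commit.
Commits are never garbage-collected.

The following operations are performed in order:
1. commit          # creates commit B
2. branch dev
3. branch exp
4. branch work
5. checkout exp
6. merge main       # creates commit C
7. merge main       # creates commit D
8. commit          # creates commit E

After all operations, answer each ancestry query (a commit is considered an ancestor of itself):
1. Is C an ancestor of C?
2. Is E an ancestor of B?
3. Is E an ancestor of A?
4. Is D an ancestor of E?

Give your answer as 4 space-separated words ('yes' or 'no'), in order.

Answer: yes no no yes

Derivation:
After op 1 (commit): HEAD=main@B [main=B]
After op 2 (branch): HEAD=main@B [dev=B main=B]
After op 3 (branch): HEAD=main@B [dev=B exp=B main=B]
After op 4 (branch): HEAD=main@B [dev=B exp=B main=B work=B]
After op 5 (checkout): HEAD=exp@B [dev=B exp=B main=B work=B]
After op 6 (merge): HEAD=exp@C [dev=B exp=C main=B work=B]
After op 7 (merge): HEAD=exp@D [dev=B exp=D main=B work=B]
After op 8 (commit): HEAD=exp@E [dev=B exp=E main=B work=B]
ancestors(C) = {A,B,C}; C in? yes
ancestors(B) = {A,B}; E in? no
ancestors(A) = {A}; E in? no
ancestors(E) = {A,B,C,D,E}; D in? yes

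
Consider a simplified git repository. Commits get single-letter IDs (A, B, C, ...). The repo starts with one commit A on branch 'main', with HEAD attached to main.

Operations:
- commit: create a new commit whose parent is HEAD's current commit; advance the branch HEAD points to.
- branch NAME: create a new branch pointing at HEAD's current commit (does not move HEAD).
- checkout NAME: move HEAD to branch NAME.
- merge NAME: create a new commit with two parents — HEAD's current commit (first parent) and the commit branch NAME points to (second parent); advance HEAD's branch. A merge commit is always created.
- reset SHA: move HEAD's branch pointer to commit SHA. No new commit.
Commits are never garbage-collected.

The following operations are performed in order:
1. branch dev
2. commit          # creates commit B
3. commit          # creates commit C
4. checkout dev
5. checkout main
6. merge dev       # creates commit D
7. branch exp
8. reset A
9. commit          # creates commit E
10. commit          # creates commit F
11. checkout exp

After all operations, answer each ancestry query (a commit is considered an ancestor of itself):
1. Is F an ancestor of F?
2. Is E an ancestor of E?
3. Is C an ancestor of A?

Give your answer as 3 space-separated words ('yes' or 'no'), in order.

Answer: yes yes no

Derivation:
After op 1 (branch): HEAD=main@A [dev=A main=A]
After op 2 (commit): HEAD=main@B [dev=A main=B]
After op 3 (commit): HEAD=main@C [dev=A main=C]
After op 4 (checkout): HEAD=dev@A [dev=A main=C]
After op 5 (checkout): HEAD=main@C [dev=A main=C]
After op 6 (merge): HEAD=main@D [dev=A main=D]
After op 7 (branch): HEAD=main@D [dev=A exp=D main=D]
After op 8 (reset): HEAD=main@A [dev=A exp=D main=A]
After op 9 (commit): HEAD=main@E [dev=A exp=D main=E]
After op 10 (commit): HEAD=main@F [dev=A exp=D main=F]
After op 11 (checkout): HEAD=exp@D [dev=A exp=D main=F]
ancestors(F) = {A,E,F}; F in? yes
ancestors(E) = {A,E}; E in? yes
ancestors(A) = {A}; C in? no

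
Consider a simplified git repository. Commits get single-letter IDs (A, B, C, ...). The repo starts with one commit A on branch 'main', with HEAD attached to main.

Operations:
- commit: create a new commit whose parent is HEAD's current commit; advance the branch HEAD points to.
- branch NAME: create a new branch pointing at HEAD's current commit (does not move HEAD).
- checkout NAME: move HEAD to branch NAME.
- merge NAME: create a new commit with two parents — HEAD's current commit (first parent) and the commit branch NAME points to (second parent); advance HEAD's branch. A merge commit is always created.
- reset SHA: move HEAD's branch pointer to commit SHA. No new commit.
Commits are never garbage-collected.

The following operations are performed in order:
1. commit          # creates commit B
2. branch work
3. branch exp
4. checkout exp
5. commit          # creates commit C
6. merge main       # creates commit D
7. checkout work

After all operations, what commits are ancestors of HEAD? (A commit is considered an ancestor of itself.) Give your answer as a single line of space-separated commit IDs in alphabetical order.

After op 1 (commit): HEAD=main@B [main=B]
After op 2 (branch): HEAD=main@B [main=B work=B]
After op 3 (branch): HEAD=main@B [exp=B main=B work=B]
After op 4 (checkout): HEAD=exp@B [exp=B main=B work=B]
After op 5 (commit): HEAD=exp@C [exp=C main=B work=B]
After op 6 (merge): HEAD=exp@D [exp=D main=B work=B]
After op 7 (checkout): HEAD=work@B [exp=D main=B work=B]

Answer: A B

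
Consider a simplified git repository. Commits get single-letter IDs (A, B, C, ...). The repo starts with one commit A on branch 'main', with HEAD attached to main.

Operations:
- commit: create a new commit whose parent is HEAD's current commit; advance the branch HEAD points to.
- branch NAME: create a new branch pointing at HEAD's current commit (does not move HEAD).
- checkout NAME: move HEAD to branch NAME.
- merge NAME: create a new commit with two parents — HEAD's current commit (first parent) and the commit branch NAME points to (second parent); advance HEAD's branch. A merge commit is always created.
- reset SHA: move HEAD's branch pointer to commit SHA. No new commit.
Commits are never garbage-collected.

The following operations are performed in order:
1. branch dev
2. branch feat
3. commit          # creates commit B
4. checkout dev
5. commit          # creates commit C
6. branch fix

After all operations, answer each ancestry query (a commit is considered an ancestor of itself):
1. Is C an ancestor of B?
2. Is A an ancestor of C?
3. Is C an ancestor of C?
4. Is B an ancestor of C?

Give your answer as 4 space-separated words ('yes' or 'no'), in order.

After op 1 (branch): HEAD=main@A [dev=A main=A]
After op 2 (branch): HEAD=main@A [dev=A feat=A main=A]
After op 3 (commit): HEAD=main@B [dev=A feat=A main=B]
After op 4 (checkout): HEAD=dev@A [dev=A feat=A main=B]
After op 5 (commit): HEAD=dev@C [dev=C feat=A main=B]
After op 6 (branch): HEAD=dev@C [dev=C feat=A fix=C main=B]
ancestors(B) = {A,B}; C in? no
ancestors(C) = {A,C}; A in? yes
ancestors(C) = {A,C}; C in? yes
ancestors(C) = {A,C}; B in? no

Answer: no yes yes no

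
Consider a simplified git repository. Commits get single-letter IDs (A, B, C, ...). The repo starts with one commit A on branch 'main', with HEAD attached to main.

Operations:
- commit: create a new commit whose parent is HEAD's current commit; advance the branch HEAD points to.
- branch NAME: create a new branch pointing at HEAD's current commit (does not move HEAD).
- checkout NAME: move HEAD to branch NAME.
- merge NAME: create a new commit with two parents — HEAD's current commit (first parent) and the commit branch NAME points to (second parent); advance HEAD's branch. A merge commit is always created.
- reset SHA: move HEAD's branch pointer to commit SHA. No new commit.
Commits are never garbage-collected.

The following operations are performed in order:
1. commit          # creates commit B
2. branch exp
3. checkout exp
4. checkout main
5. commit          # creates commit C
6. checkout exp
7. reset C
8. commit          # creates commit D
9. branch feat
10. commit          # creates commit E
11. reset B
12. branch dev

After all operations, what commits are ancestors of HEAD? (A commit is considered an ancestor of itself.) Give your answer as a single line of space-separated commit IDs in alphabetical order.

Answer: A B

Derivation:
After op 1 (commit): HEAD=main@B [main=B]
After op 2 (branch): HEAD=main@B [exp=B main=B]
After op 3 (checkout): HEAD=exp@B [exp=B main=B]
After op 4 (checkout): HEAD=main@B [exp=B main=B]
After op 5 (commit): HEAD=main@C [exp=B main=C]
After op 6 (checkout): HEAD=exp@B [exp=B main=C]
After op 7 (reset): HEAD=exp@C [exp=C main=C]
After op 8 (commit): HEAD=exp@D [exp=D main=C]
After op 9 (branch): HEAD=exp@D [exp=D feat=D main=C]
After op 10 (commit): HEAD=exp@E [exp=E feat=D main=C]
After op 11 (reset): HEAD=exp@B [exp=B feat=D main=C]
After op 12 (branch): HEAD=exp@B [dev=B exp=B feat=D main=C]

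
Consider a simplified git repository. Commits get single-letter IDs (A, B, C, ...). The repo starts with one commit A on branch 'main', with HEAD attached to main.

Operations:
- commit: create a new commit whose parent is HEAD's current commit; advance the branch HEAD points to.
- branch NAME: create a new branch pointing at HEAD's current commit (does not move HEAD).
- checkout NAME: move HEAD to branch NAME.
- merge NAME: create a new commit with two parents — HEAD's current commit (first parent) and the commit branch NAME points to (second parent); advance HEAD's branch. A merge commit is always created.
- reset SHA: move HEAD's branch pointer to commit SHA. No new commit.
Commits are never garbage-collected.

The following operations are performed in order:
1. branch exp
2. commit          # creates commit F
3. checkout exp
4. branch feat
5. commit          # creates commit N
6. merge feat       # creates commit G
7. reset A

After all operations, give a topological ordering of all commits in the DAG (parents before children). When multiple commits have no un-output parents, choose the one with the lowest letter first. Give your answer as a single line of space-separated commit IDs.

After op 1 (branch): HEAD=main@A [exp=A main=A]
After op 2 (commit): HEAD=main@F [exp=A main=F]
After op 3 (checkout): HEAD=exp@A [exp=A main=F]
After op 4 (branch): HEAD=exp@A [exp=A feat=A main=F]
After op 5 (commit): HEAD=exp@N [exp=N feat=A main=F]
After op 6 (merge): HEAD=exp@G [exp=G feat=A main=F]
After op 7 (reset): HEAD=exp@A [exp=A feat=A main=F]
commit A: parents=[]
commit F: parents=['A']
commit G: parents=['N', 'A']
commit N: parents=['A']

Answer: A F N G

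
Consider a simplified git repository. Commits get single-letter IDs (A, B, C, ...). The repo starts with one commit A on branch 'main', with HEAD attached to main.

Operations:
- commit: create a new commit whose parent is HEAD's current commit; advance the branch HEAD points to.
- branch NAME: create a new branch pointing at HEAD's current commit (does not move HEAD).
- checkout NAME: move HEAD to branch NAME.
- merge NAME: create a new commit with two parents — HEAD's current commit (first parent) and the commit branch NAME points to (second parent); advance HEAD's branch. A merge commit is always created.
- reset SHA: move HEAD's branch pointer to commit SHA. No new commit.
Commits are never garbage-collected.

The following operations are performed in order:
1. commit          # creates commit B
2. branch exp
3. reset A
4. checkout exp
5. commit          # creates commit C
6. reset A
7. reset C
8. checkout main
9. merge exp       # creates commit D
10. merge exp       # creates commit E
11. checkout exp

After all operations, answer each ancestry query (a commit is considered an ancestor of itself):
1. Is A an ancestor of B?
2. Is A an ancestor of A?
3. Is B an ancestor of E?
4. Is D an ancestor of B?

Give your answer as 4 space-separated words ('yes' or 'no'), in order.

After op 1 (commit): HEAD=main@B [main=B]
After op 2 (branch): HEAD=main@B [exp=B main=B]
After op 3 (reset): HEAD=main@A [exp=B main=A]
After op 4 (checkout): HEAD=exp@B [exp=B main=A]
After op 5 (commit): HEAD=exp@C [exp=C main=A]
After op 6 (reset): HEAD=exp@A [exp=A main=A]
After op 7 (reset): HEAD=exp@C [exp=C main=A]
After op 8 (checkout): HEAD=main@A [exp=C main=A]
After op 9 (merge): HEAD=main@D [exp=C main=D]
After op 10 (merge): HEAD=main@E [exp=C main=E]
After op 11 (checkout): HEAD=exp@C [exp=C main=E]
ancestors(B) = {A,B}; A in? yes
ancestors(A) = {A}; A in? yes
ancestors(E) = {A,B,C,D,E}; B in? yes
ancestors(B) = {A,B}; D in? no

Answer: yes yes yes no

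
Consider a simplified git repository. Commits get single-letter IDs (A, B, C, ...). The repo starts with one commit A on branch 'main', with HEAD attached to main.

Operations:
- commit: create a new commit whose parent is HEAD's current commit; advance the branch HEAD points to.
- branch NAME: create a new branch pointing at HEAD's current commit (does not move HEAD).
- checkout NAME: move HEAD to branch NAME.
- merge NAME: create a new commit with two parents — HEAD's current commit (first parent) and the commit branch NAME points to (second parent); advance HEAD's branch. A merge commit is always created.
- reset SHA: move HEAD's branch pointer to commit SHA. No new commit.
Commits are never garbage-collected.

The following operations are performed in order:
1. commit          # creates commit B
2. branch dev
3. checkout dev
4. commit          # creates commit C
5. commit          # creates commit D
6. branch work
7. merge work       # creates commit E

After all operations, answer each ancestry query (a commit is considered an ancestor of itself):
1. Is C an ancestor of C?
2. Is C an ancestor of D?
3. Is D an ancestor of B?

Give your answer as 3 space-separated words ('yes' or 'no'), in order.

After op 1 (commit): HEAD=main@B [main=B]
After op 2 (branch): HEAD=main@B [dev=B main=B]
After op 3 (checkout): HEAD=dev@B [dev=B main=B]
After op 4 (commit): HEAD=dev@C [dev=C main=B]
After op 5 (commit): HEAD=dev@D [dev=D main=B]
After op 6 (branch): HEAD=dev@D [dev=D main=B work=D]
After op 7 (merge): HEAD=dev@E [dev=E main=B work=D]
ancestors(C) = {A,B,C}; C in? yes
ancestors(D) = {A,B,C,D}; C in? yes
ancestors(B) = {A,B}; D in? no

Answer: yes yes no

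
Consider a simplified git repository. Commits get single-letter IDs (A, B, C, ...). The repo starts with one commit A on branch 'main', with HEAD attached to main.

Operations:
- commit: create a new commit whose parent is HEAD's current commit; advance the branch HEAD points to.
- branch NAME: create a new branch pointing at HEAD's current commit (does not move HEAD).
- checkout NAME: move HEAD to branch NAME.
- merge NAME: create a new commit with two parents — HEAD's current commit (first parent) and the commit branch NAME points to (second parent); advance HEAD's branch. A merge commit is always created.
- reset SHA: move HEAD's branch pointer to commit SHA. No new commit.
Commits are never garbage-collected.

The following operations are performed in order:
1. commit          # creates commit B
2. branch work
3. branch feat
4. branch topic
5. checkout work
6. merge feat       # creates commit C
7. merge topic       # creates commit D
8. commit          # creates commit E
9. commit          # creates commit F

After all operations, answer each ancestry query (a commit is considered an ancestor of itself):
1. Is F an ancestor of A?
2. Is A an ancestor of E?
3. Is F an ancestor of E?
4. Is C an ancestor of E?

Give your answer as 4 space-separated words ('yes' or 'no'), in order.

After op 1 (commit): HEAD=main@B [main=B]
After op 2 (branch): HEAD=main@B [main=B work=B]
After op 3 (branch): HEAD=main@B [feat=B main=B work=B]
After op 4 (branch): HEAD=main@B [feat=B main=B topic=B work=B]
After op 5 (checkout): HEAD=work@B [feat=B main=B topic=B work=B]
After op 6 (merge): HEAD=work@C [feat=B main=B topic=B work=C]
After op 7 (merge): HEAD=work@D [feat=B main=B topic=B work=D]
After op 8 (commit): HEAD=work@E [feat=B main=B topic=B work=E]
After op 9 (commit): HEAD=work@F [feat=B main=B topic=B work=F]
ancestors(A) = {A}; F in? no
ancestors(E) = {A,B,C,D,E}; A in? yes
ancestors(E) = {A,B,C,D,E}; F in? no
ancestors(E) = {A,B,C,D,E}; C in? yes

Answer: no yes no yes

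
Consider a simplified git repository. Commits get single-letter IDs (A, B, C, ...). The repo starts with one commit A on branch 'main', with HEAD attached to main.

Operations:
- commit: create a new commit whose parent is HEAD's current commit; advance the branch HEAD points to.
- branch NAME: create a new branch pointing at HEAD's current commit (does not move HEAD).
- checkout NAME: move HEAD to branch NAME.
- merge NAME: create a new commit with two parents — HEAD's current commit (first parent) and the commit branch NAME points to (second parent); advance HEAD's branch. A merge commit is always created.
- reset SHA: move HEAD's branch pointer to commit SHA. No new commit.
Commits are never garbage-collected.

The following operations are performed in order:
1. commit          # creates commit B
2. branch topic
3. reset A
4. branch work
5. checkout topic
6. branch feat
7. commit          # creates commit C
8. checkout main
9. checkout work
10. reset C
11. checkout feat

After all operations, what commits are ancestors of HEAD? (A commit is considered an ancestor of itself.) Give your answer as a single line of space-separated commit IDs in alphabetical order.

After op 1 (commit): HEAD=main@B [main=B]
After op 2 (branch): HEAD=main@B [main=B topic=B]
After op 3 (reset): HEAD=main@A [main=A topic=B]
After op 4 (branch): HEAD=main@A [main=A topic=B work=A]
After op 5 (checkout): HEAD=topic@B [main=A topic=B work=A]
After op 6 (branch): HEAD=topic@B [feat=B main=A topic=B work=A]
After op 7 (commit): HEAD=topic@C [feat=B main=A topic=C work=A]
After op 8 (checkout): HEAD=main@A [feat=B main=A topic=C work=A]
After op 9 (checkout): HEAD=work@A [feat=B main=A topic=C work=A]
After op 10 (reset): HEAD=work@C [feat=B main=A topic=C work=C]
After op 11 (checkout): HEAD=feat@B [feat=B main=A topic=C work=C]

Answer: A B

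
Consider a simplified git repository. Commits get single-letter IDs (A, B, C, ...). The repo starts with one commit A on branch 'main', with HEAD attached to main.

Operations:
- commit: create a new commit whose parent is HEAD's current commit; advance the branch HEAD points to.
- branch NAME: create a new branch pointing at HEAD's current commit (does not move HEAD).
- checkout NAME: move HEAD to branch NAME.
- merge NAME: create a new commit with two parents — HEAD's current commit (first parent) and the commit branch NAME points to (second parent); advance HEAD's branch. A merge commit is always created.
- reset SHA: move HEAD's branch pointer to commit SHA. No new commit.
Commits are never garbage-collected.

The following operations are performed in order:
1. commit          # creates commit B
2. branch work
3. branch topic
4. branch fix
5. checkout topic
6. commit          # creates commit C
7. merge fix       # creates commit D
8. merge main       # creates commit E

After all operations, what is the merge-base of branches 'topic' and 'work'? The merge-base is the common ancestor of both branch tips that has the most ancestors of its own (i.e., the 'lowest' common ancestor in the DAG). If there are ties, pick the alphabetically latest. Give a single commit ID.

After op 1 (commit): HEAD=main@B [main=B]
After op 2 (branch): HEAD=main@B [main=B work=B]
After op 3 (branch): HEAD=main@B [main=B topic=B work=B]
After op 4 (branch): HEAD=main@B [fix=B main=B topic=B work=B]
After op 5 (checkout): HEAD=topic@B [fix=B main=B topic=B work=B]
After op 6 (commit): HEAD=topic@C [fix=B main=B topic=C work=B]
After op 7 (merge): HEAD=topic@D [fix=B main=B topic=D work=B]
After op 8 (merge): HEAD=topic@E [fix=B main=B topic=E work=B]
ancestors(topic=E): ['A', 'B', 'C', 'D', 'E']
ancestors(work=B): ['A', 'B']
common: ['A', 'B']

Answer: B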